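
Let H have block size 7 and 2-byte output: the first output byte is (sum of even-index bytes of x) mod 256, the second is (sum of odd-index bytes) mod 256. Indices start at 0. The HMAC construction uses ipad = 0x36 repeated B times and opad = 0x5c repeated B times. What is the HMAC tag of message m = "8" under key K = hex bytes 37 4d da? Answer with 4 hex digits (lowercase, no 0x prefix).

c822

Key hex bytes 37 4d da is 3 bytes ≤ B = 7; zero-pad to 7 bytes: K' = 37 4d da 00 00 00 00.
K' ⊕ ipad = 01 7b ec 36 36 36 36.  K' ⊕ opad = 6b 11 86 5c 5c 5c 5c.
Inner input = (K'⊕ipad) ∥ m = 01 7b ec 36 36 36 36 ∥ 38.
Inner hash: even-index sum = 345 mod 256 = 89; odd-index sum = 287 mod 256 = 31 → 59 1f.
Outer input = (K'⊕opad) ∥ inner = 6b 11 86 5c 5c 5c 5c ∥ 59 1f.
Outer hash (tag): even-index sum = 456 mod 256 = 200; odd-index sum = 290 mod 256 = 34 → c8 22.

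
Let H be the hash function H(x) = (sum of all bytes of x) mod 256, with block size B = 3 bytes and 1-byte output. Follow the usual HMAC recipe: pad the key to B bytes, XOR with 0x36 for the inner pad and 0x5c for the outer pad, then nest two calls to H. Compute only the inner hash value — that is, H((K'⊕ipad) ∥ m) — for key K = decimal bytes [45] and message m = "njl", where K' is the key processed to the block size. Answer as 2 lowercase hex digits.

cb

Key decimal bytes [45] = 2d is 1 byte ≤ B = 3; zero-pad to 3 bytes: K' = 2d 00 00.
K' ⊕ ipad = 1b 36 36.
Inner input = 1b 36 36 ∥ 6e 6a 6c.
Inner hash: sum = 27+54+54+110+106+108 = 459; mod 256 = 203 → cb.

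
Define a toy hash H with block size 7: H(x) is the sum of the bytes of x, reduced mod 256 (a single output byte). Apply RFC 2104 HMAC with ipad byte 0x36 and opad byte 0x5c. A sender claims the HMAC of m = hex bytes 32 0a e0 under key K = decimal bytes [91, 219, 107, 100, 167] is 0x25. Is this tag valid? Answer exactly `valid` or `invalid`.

invalid

Key decimal bytes [91, 219, 107, 100, 167] = 5b db 6b 64 a7 is 5 bytes ≤ B = 7; zero-pad to 7 bytes: K' = 5b db 6b 64 a7 00 00.
K' ⊕ ipad = 6d ed 5d 52 91 36 36; K' ⊕ opad = 07 87 37 38 fb 5c 5c.
Inner hash: sum = 109+237+93+82+145+54+54+50+10+224 = 1058; mod 256 = 34 → 22.
Outer hash (recomputed tag): sum = 7+135+55+56+251+92+92+34 = 722; mod 256 = 210 → d2.
Recomputed tag = d2; claimed = 25 → mismatch.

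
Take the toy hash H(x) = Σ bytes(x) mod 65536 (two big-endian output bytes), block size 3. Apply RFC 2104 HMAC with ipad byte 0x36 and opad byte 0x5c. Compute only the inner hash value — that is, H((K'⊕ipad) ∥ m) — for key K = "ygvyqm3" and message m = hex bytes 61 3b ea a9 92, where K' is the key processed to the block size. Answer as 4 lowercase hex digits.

Key "ygvyqm3" = 79 67 76 79 71 6d 33 is 7 bytes > B = 3, so hash it first: H(key) = 02 e0, then zero-pad to 3 bytes: K' = 02 e0 00.
K' ⊕ ipad = 34 d6 36.
Inner input = 34 d6 36 ∥ 61 3b ea a9 92.
Inner hash: sum = 52+214+54+97+59+234+169+146 = 1025 → 04 01.

0401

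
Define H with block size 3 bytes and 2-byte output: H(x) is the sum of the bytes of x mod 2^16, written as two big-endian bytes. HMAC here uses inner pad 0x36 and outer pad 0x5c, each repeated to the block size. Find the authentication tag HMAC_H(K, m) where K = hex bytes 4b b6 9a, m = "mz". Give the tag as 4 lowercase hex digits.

Key hex bytes 4b b6 9a is exactly B = 3 bytes: K' = 4b b6 9a.
K' ⊕ ipad = 7d 80 ac.  K' ⊕ opad = 17 ea c6.
Inner input = (K'⊕ipad) ∥ m = 7d 80 ac ∥ 6d 7a.
Inner hash: sum = 125+128+172+109+122 = 656 → 02 90.
Outer input = (K'⊕opad) ∥ inner = 17 ea c6 ∥ 02 90.
Outer hash (tag): sum = 23+234+198+2+144 = 601 → 02 59.

0259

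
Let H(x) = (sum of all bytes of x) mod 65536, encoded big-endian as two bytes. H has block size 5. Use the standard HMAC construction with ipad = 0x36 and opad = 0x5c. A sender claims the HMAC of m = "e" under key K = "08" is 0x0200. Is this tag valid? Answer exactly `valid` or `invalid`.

valid

Key "08" = 30 38 is 2 bytes ≤ B = 5; zero-pad to 5 bytes: K' = 30 38 00 00 00.
K' ⊕ ipad = 06 0e 36 36 36; K' ⊕ opad = 6c 64 5c 5c 5c.
Inner hash: sum = 6+14+54+54+54+101 = 283 → 01 1b.
Outer hash (recomputed tag): sum = 108+100+92+92+92+1+27 = 512 → 02 00.
Recomputed tag = 0200; claimed = 0200 → match.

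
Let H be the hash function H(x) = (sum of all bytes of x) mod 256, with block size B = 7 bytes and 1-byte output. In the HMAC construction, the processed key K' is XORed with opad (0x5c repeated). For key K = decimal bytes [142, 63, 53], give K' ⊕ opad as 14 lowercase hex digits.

d263695c5c5c5c

Key decimal bytes [142, 63, 53] = 8e 3f 35 is 3 bytes ≤ B = 7; zero-pad to 7 bytes: K' = 8e 3f 35 00 00 00 00.
XOR each byte with 0x5c: 8e⊕5c=d2, 3f⊕5c=63, 35⊕5c=69, 00⊕5c=5c, 00⊕5c=5c, 00⊕5c=5c, 00⊕5c=5c.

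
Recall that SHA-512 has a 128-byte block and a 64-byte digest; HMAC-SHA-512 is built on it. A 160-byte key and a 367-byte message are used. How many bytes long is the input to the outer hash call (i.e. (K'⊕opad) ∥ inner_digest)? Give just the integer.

192

Key is 160 > 128 bytes, so it is hashed to 64 bytes then zero-padded to 128: |K'| = 128.
Outer input = (K'⊕opad) ∥ H(inner) → 128 + 64 = 192 bytes.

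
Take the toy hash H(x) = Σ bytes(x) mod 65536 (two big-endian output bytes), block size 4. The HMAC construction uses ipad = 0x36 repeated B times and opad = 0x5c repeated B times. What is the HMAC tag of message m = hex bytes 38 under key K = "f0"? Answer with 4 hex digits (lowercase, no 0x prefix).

Key "f0" = 66 30 is 2 bytes ≤ B = 4; zero-pad to 4 bytes: K' = 66 30 00 00.
K' ⊕ ipad = 50 06 36 36.  K' ⊕ opad = 3a 6c 5c 5c.
Inner input = (K'⊕ipad) ∥ m = 50 06 36 36 ∥ 38.
Inner hash: sum = 80+6+54+54+56 = 250 → 00 fa.
Outer input = (K'⊕opad) ∥ inner = 3a 6c 5c 5c ∥ 00 fa.
Outer hash (tag): sum = 58+108+92+92+0+250 = 600 → 02 58.

0258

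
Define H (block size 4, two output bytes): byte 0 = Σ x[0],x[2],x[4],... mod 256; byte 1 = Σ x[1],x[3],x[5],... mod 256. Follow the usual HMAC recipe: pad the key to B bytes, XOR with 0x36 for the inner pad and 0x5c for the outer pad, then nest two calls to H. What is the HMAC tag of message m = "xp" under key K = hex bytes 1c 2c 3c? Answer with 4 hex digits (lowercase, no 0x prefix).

Key hex bytes 1c 2c 3c is 3 bytes ≤ B = 4; zero-pad to 4 bytes: K' = 1c 2c 3c 00.
K' ⊕ ipad = 2a 1a 0a 36.  K' ⊕ opad = 40 70 60 5c.
Inner input = (K'⊕ipad) ∥ m = 2a 1a 0a 36 ∥ 78 70.
Inner hash: even-index sum = 172 mod 256 = 172; odd-index sum = 192 mod 256 = 192 → ac c0.
Outer input = (K'⊕opad) ∥ inner = 40 70 60 5c ∥ ac c0.
Outer hash (tag): even-index sum = 332 mod 256 = 76; odd-index sum = 396 mod 256 = 140 → 4c 8c.

4c8c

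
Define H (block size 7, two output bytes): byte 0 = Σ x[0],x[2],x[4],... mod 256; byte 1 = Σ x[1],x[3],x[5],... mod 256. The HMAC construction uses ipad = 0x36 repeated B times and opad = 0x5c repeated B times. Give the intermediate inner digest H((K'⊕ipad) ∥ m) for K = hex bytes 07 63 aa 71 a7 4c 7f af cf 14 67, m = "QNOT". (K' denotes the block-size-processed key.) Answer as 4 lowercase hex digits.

Key hex bytes 07 63 aa 71 a7 4c 7f af cf 14 67 is 11 bytes > B = 7, so hash it first: H(key) = 0d e3, then zero-pad to 7 bytes: K' = 0d e3 00 00 00 00 00.
K' ⊕ ipad = 3b d5 36 36 36 36 36.
Inner input = 3b d5 36 36 36 36 36 ∥ 51 4e 4f 54.
Inner hash: even-index sum = 383 mod 256 = 127; odd-index sum = 481 mod 256 = 225 → 7f e1.

7fe1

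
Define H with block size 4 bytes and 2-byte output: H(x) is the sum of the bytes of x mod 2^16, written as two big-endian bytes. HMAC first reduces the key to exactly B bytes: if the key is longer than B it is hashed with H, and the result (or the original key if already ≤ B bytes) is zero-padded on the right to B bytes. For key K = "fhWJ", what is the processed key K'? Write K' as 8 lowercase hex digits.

Key "fhWJ" = 66 68 57 4a is exactly B = 4 bytes: K' = 66 68 57 4a.

6668574a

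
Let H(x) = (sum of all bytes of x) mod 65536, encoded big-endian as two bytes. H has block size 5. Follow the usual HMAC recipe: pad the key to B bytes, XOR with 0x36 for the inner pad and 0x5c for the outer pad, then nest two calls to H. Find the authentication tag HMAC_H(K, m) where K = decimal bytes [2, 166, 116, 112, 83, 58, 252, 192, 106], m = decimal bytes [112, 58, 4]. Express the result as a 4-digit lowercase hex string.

025b

Key decimal bytes [2, 166, 116, 112, 83, 58, 252, 192, 106] = 02 a6 74 70 53 3a fc c0 6a is 9 bytes > B = 5, so hash it first: H(key) = 04 3f, then zero-pad to 5 bytes: K' = 04 3f 00 00 00.
K' ⊕ ipad = 32 09 36 36 36.  K' ⊕ opad = 58 63 5c 5c 5c.
Inner input = (K'⊕ipad) ∥ m = 32 09 36 36 36 ∥ 70 3a 04.
Inner hash: sum = 50+9+54+54+54+112+58+4 = 395 → 01 8b.
Outer input = (K'⊕opad) ∥ inner = 58 63 5c 5c 5c ∥ 01 8b.
Outer hash (tag): sum = 88+99+92+92+92+1+139 = 603 → 02 5b.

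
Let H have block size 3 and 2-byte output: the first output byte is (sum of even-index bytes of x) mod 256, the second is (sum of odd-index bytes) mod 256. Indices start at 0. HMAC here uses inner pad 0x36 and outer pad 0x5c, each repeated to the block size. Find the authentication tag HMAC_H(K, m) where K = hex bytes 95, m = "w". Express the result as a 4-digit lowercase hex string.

Key hex bytes 95 is 1 byte ≤ B = 3; zero-pad to 3 bytes: K' = 95 00 00.
K' ⊕ ipad = a3 36 36.  K' ⊕ opad = c9 5c 5c.
Inner input = (K'⊕ipad) ∥ m = a3 36 36 ∥ 77.
Inner hash: even-index sum = 217 mod 256 = 217; odd-index sum = 173 mod 256 = 173 → d9 ad.
Outer input = (K'⊕opad) ∥ inner = c9 5c 5c ∥ d9 ad.
Outer hash (tag): even-index sum = 466 mod 256 = 210; odd-index sum = 309 mod 256 = 53 → d2 35.

d235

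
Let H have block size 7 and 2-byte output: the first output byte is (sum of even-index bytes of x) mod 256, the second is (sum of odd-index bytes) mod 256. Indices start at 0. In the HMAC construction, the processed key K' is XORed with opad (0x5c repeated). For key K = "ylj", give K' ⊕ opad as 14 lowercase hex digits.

2530365c5c5c5c

Key "ylj" = 79 6c 6a is 3 bytes ≤ B = 7; zero-pad to 7 bytes: K' = 79 6c 6a 00 00 00 00.
XOR each byte with 0x5c: 79⊕5c=25, 6c⊕5c=30, 6a⊕5c=36, 00⊕5c=5c, 00⊕5c=5c, 00⊕5c=5c, 00⊕5c=5c.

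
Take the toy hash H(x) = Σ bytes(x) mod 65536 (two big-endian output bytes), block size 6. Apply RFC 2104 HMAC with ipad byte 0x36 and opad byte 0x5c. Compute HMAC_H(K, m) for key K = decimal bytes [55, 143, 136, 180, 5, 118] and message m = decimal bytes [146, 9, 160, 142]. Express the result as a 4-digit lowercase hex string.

03b7

Key decimal bytes [55, 143, 136, 180, 5, 118] = 37 8f 88 b4 05 76 is exactly B = 6 bytes: K' = 37 8f 88 b4 05 76.
K' ⊕ ipad = 01 b9 be 82 33 40.  K' ⊕ opad = 6b d3 d4 e8 59 2a.
Inner input = (K'⊕ipad) ∥ m = 01 b9 be 82 33 40 ∥ 92 09 a0 8e.
Inner hash: sum = 1+185+190+130+51+64+146+9+160+142 = 1078 → 04 36.
Outer input = (K'⊕opad) ∥ inner = 6b d3 d4 e8 59 2a ∥ 04 36.
Outer hash (tag): sum = 107+211+212+232+89+42+4+54 = 951 → 03 b7.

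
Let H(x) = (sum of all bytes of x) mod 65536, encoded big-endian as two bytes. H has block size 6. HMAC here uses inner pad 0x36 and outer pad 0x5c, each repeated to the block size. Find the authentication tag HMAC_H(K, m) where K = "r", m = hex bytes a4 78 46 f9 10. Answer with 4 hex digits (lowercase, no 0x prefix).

02ba

Key "r" = 72 is 1 byte ≤ B = 6; zero-pad to 6 bytes: K' = 72 00 00 00 00 00.
K' ⊕ ipad = 44 36 36 36 36 36.  K' ⊕ opad = 2e 5c 5c 5c 5c 5c.
Inner input = (K'⊕ipad) ∥ m = 44 36 36 36 36 36 ∥ a4 78 46 f9 10.
Inner hash: sum = 68+54+54+54+54+54+164+120+70+249+16 = 957 → 03 bd.
Outer input = (K'⊕opad) ∥ inner = 2e 5c 5c 5c 5c 5c ∥ 03 bd.
Outer hash (tag): sum = 46+92+92+92+92+92+3+189 = 698 → 02 ba.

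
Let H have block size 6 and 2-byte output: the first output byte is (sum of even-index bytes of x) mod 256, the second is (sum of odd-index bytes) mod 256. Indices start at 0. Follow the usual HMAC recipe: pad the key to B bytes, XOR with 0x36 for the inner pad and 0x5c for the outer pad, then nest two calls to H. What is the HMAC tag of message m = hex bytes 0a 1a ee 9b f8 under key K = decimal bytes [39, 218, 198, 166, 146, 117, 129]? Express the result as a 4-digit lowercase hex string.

a645

Key decimal bytes [39, 218, 198, 166, 146, 117, 129] = 27 da c6 a6 92 75 81 is 7 bytes > B = 6, so hash it first: H(key) = 00 f5, then zero-pad to 6 bytes: K' = 00 f5 00 00 00 00.
K' ⊕ ipad = 36 c3 36 36 36 36.  K' ⊕ opad = 5c a9 5c 5c 5c 5c.
Inner input = (K'⊕ipad) ∥ m = 36 c3 36 36 36 36 ∥ 0a 1a ee 9b f8.
Inner hash: even-index sum = 658 mod 256 = 146; odd-index sum = 484 mod 256 = 228 → 92 e4.
Outer input = (K'⊕opad) ∥ inner = 5c a9 5c 5c 5c 5c ∥ 92 e4.
Outer hash (tag): even-index sum = 422 mod 256 = 166; odd-index sum = 581 mod 256 = 69 → a6 45.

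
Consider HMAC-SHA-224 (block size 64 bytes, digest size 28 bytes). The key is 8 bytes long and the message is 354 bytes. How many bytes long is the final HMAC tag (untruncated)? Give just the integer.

28

The tag is one SHA-224 digest: 28 bytes.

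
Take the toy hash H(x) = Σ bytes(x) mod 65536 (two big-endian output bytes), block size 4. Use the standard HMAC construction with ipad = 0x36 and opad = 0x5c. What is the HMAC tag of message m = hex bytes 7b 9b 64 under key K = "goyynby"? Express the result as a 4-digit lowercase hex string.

Key "goyynby" = 67 6f 79 79 6e 62 79 is 7 bytes > B = 4, so hash it first: H(key) = 03 11, then zero-pad to 4 bytes: K' = 03 11 00 00.
K' ⊕ ipad = 35 27 36 36.  K' ⊕ opad = 5f 4d 5c 5c.
Inner input = (K'⊕ipad) ∥ m = 35 27 36 36 ∥ 7b 9b 64.
Inner hash: sum = 53+39+54+54+123+155+100 = 578 → 02 42.
Outer input = (K'⊕opad) ∥ inner = 5f 4d 5c 5c ∥ 02 42.
Outer hash (tag): sum = 95+77+92+92+2+66 = 424 → 01 a8.

01a8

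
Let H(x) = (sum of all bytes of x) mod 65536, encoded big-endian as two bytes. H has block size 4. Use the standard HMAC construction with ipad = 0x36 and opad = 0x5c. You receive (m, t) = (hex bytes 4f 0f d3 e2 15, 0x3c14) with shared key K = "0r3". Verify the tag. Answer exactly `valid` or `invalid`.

Key "0r3" = 30 72 33 is 3 bytes ≤ B = 4; zero-pad to 4 bytes: K' = 30 72 33 00.
K' ⊕ ipad = 06 44 05 36; K' ⊕ opad = 6c 2e 6f 5c.
Inner hash: sum = 6+68+5+54+79+15+211+226+21 = 685 → 02 ad.
Outer hash (recomputed tag): sum = 108+46+111+92+2+173 = 532 → 02 14.
Recomputed tag = 0214; claimed = 3c14 → mismatch.

invalid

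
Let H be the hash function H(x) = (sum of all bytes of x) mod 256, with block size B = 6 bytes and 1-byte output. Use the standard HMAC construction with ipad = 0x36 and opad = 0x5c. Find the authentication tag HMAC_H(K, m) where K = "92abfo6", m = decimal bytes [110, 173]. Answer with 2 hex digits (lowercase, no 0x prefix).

69

Key "92abfo6" = 39 32 61 62 66 6f 36 is 7 bytes > B = 6, so hash it first: H(key) = 39, then zero-pad to 6 bytes: K' = 39 00 00 00 00 00.
K' ⊕ ipad = 0f 36 36 36 36 36.  K' ⊕ opad = 65 5c 5c 5c 5c 5c.
Inner input = (K'⊕ipad) ∥ m = 0f 36 36 36 36 36 ∥ 6e ad.
Inner hash: sum = 15+54+54+54+54+54+110+173 = 568; mod 256 = 56 → 38.
Outer input = (K'⊕opad) ∥ inner = 65 5c 5c 5c 5c 5c ∥ 38.
Outer hash (tag): sum = 101+92+92+92+92+92+56 = 617; mod 256 = 105 → 69.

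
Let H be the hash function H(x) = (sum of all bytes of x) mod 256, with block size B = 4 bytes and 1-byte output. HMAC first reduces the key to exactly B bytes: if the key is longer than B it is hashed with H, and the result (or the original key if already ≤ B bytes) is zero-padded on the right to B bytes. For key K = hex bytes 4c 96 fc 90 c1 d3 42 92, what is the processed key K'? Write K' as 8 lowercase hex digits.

d6000000

|K| = 8 > B = 4, so first hash the key.
H(K): sum = 76+150+252+144+193+211+66+146 = 1238; mod 256 = 214 → d6.
Zero-pad H(K) = d6 to 4 bytes: K' = d6 00 00 00.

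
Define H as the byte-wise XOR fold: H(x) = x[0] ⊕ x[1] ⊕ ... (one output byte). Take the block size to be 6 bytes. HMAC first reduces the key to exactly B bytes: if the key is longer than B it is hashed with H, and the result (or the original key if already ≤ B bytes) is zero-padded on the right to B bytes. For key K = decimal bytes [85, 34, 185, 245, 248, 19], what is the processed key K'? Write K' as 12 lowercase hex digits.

Key decimal bytes [85, 34, 185, 245, 248, 19] = 55 22 b9 f5 f8 13 is exactly B = 6 bytes: K' = 55 22 b9 f5 f8 13.

5522b9f5f813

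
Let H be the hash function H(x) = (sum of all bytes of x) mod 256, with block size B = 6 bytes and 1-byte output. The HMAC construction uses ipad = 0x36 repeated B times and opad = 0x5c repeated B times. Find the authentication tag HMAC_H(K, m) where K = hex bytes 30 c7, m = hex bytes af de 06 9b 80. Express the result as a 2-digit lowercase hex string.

f4

Key hex bytes 30 c7 is 2 bytes ≤ B = 6; zero-pad to 6 bytes: K' = 30 c7 00 00 00 00.
K' ⊕ ipad = 06 f1 36 36 36 36.  K' ⊕ opad = 6c 9b 5c 5c 5c 5c.
Inner input = (K'⊕ipad) ∥ m = 06 f1 36 36 36 36 ∥ af de 06 9b 80.
Inner hash: sum = 6+241+54+54+54+54+175+222+6+155+128 = 1149; mod 256 = 125 → 7d.
Outer input = (K'⊕opad) ∥ inner = 6c 9b 5c 5c 5c 5c ∥ 7d.
Outer hash (tag): sum = 108+155+92+92+92+92+125 = 756; mod 256 = 244 → f4.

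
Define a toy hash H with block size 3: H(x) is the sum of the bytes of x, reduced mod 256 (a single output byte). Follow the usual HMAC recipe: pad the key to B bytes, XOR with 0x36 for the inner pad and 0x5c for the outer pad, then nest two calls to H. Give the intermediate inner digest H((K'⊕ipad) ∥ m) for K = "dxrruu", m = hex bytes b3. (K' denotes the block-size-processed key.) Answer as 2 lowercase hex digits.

Key "dxrruu" = 64 78 72 72 75 75 is 6 bytes > B = 3, so hash it first: H(key) = aa, then zero-pad to 3 bytes: K' = aa 00 00.
K' ⊕ ipad = 9c 36 36.
Inner input = 9c 36 36 ∥ b3.
Inner hash: sum = 156+54+54+179 = 443; mod 256 = 187 → bb.

bb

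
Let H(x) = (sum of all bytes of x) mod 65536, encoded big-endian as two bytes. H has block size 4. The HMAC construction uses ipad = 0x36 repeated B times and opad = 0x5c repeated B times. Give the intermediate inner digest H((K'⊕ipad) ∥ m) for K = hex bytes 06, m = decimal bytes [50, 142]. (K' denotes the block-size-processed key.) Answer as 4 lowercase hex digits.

0192

Key hex bytes 06 is 1 byte ≤ B = 4; zero-pad to 4 bytes: K' = 06 00 00 00.
K' ⊕ ipad = 30 36 36 36.
Inner input = 30 36 36 36 ∥ 32 8e.
Inner hash: sum = 48+54+54+54+50+142 = 402 → 01 92.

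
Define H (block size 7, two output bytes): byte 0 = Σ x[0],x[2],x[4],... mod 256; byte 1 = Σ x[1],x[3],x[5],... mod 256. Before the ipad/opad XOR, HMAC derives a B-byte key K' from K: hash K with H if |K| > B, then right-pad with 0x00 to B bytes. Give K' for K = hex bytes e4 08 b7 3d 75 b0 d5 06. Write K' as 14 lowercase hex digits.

e5fb0000000000

|K| = 8 > B = 7, so first hash the key.
H(K): even-index sum = 741 mod 256 = 229; odd-index sum = 251 mod 256 = 251 → e5 fb.
Zero-pad H(K) = e5 fb to 7 bytes: K' = e5 fb 00 00 00 00 00.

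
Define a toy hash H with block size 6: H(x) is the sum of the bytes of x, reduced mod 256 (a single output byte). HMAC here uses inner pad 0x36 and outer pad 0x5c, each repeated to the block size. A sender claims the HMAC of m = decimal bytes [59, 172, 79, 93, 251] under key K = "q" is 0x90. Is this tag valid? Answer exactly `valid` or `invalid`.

Key "q" = 71 is 1 byte ≤ B = 6; zero-pad to 6 bytes: K' = 71 00 00 00 00 00.
K' ⊕ ipad = 47 36 36 36 36 36; K' ⊕ opad = 2d 5c 5c 5c 5c 5c.
Inner hash: sum = 71+54+54+54+54+54+59+172+79+93+251 = 995; mod 256 = 227 → e3.
Outer hash (recomputed tag): sum = 45+92+92+92+92+92+227 = 732; mod 256 = 220 → dc.
Recomputed tag = dc; claimed = 90 → mismatch.

invalid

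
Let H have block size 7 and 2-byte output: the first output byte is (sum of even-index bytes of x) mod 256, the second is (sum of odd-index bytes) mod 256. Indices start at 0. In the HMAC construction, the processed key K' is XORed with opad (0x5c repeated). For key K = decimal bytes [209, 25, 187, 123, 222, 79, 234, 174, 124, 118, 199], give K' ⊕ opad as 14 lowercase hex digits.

cb5b5c5c5c5c5c

Key decimal bytes [209, 25, 187, 123, 222, 79, 234, 174, 124, 118, 199] = d1 19 bb 7b de 4f ea ae 7c 76 c7 is 11 bytes > B = 7, so hash it first: H(key) = 97 07, then zero-pad to 7 bytes: K' = 97 07 00 00 00 00 00.
XOR each byte with 0x5c: 97⊕5c=cb, 07⊕5c=5b, 00⊕5c=5c, 00⊕5c=5c, 00⊕5c=5c, 00⊕5c=5c, 00⊕5c=5c.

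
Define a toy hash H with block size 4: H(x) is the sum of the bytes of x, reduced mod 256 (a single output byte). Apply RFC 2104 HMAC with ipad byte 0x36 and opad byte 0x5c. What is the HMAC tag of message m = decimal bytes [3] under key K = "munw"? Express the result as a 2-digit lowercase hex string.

Key "munw" = 6d 75 6e 77 is exactly B = 4 bytes: K' = 6d 75 6e 77.
K' ⊕ ipad = 5b 43 58 41.  K' ⊕ opad = 31 29 32 2b.
Inner input = (K'⊕ipad) ∥ m = 5b 43 58 41 ∥ 03.
Inner hash: sum = 91+67+88+65+3 = 314; mod 256 = 58 → 3a.
Outer input = (K'⊕opad) ∥ inner = 31 29 32 2b ∥ 3a.
Outer hash (tag): sum = 49+41+50+43+58 = 241 → f1.

f1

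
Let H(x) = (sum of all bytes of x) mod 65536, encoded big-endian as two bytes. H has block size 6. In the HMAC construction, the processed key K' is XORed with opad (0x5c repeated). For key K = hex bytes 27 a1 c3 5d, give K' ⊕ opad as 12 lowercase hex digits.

Key hex bytes 27 a1 c3 5d is 4 bytes ≤ B = 6; zero-pad to 6 bytes: K' = 27 a1 c3 5d 00 00.
XOR each byte with 0x5c: 27⊕5c=7b, a1⊕5c=fd, c3⊕5c=9f, 5d⊕5c=01, 00⊕5c=5c, 00⊕5c=5c.

7bfd9f015c5c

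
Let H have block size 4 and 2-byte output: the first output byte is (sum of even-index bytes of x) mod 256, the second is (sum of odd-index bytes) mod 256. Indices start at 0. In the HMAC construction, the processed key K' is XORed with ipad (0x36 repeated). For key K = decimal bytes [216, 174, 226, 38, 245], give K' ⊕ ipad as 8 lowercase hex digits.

Key decimal bytes [216, 174, 226, 38, 245] = d8 ae e2 26 f5 is 5 bytes > B = 4, so hash it first: H(key) = af d4, then zero-pad to 4 bytes: K' = af d4 00 00.
XOR each byte with 0x36: af⊕36=99, d4⊕36=e2, 00⊕36=36, 00⊕36=36.

99e23636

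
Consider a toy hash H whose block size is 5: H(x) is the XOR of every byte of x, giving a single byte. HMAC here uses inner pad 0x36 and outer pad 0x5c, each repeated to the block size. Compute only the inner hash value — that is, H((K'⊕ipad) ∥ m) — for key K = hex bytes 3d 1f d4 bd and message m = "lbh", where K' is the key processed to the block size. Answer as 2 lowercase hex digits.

1b

Key hex bytes 3d 1f d4 bd is 4 bytes ≤ B = 5; zero-pad to 5 bytes: K' = 3d 1f d4 bd 00.
K' ⊕ ipad = 0b 29 e2 8b 36.
Inner input = 0b 29 e2 8b 36 ∥ 6c 62 68.
Inner hash: XOR 0b⊕29⊕e2⊕8b⊕36⊕6c⊕62⊕68 = 1b.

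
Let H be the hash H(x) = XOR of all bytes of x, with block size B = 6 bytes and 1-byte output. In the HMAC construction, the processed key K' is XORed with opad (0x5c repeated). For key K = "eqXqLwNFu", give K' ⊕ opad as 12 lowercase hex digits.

Key "eqXqLwNFu" = 65 71 58 71 4c 77 4e 46 75 is 9 bytes > B = 6, so hash it first: H(key) = 7b, then zero-pad to 6 bytes: K' = 7b 00 00 00 00 00.
XOR each byte with 0x5c: 7b⊕5c=27, 00⊕5c=5c, 00⊕5c=5c, 00⊕5c=5c, 00⊕5c=5c, 00⊕5c=5c.

275c5c5c5c5c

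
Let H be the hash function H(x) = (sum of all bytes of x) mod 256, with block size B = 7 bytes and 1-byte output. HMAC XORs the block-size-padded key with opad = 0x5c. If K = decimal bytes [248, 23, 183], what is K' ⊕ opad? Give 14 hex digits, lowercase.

a44beb5c5c5c5c

Key decimal bytes [248, 23, 183] = f8 17 b7 is 3 bytes ≤ B = 7; zero-pad to 7 bytes: K' = f8 17 b7 00 00 00 00.
XOR each byte with 0x5c: f8⊕5c=a4, 17⊕5c=4b, b7⊕5c=eb, 00⊕5c=5c, 00⊕5c=5c, 00⊕5c=5c, 00⊕5c=5c.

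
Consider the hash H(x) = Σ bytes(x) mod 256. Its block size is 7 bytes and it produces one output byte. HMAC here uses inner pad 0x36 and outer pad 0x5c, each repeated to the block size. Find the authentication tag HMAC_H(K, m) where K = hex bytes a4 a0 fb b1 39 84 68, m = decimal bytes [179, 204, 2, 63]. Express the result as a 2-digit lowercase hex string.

Key hex bytes a4 a0 fb b1 39 84 68 is exactly B = 7 bytes: K' = a4 a0 fb b1 39 84 68.
K' ⊕ ipad = 92 96 cd 87 0f b2 5e.  K' ⊕ opad = f8 fc a7 ed 65 d8 34.
Inner input = (K'⊕ipad) ∥ m = 92 96 cd 87 0f b2 5e ∥ b3 cc 02 3f.
Inner hash: sum = 146+150+205+135+15+178+94+179+204+2+63 = 1371; mod 256 = 91 → 5b.
Outer input = (K'⊕opad) ∥ inner = f8 fc a7 ed 65 d8 34 ∥ 5b.
Outer hash (tag): sum = 248+252+167+237+101+216+52+91 = 1364; mod 256 = 84 → 54.

54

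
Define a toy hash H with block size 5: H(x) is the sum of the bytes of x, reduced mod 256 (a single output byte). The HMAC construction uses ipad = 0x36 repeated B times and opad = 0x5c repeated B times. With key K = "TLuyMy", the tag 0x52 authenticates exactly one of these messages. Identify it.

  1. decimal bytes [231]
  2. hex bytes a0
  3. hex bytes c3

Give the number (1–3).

Key "TLuyMy" = 54 4c 75 79 4d 79 is 6 bytes > B = 5, so hash it first: H(key) = 54, then zero-pad to 5 bytes: K' = 54 00 00 00 00.
K' ⊕ ipad = 62 36 36 36 36; K' ⊕ opad = 08 5c 5c 5c 5c.
m1: inner = H(62 36 36 36 36 e7) = 21; tag = H(08 5c 5c 5c 5c 21) = 99
m2: inner = H(62 36 36 36 36 a0) = da; tag = H(08 5c 5c 5c 5c da) = 52 ← matches
m3: inner = H(62 36 36 36 36 c3) = fd; tag = H(08 5c 5c 5c 5c fd) = 75

2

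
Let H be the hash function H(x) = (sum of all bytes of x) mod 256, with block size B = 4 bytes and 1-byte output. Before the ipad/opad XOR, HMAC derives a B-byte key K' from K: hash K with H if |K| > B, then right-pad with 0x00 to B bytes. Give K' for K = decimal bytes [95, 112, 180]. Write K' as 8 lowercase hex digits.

Key decimal bytes [95, 112, 180] = 5f 70 b4 is 3 bytes ≤ B = 4; zero-pad to 4 bytes: K' = 5f 70 b4 00.

5f70b400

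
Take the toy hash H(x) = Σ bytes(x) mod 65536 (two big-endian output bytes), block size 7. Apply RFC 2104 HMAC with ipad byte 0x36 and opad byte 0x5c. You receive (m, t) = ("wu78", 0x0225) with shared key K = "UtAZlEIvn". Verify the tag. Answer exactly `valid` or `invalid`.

Key "UtAZlEIvn" = 55 74 41 5a 6c 45 49 76 6e is 9 bytes > B = 7, so hash it first: H(key) = 03 42, then zero-pad to 7 bytes: K' = 03 42 00 00 00 00 00.
K' ⊕ ipad = 35 74 36 36 36 36 36; K' ⊕ opad = 5f 1e 5c 5c 5c 5c 5c.
Inner hash: sum = 53+116+54+54+54+54+54+119+117+55+56 = 786 → 03 12.
Outer hash (recomputed tag): sum = 95+30+92+92+92+92+92+3+18 = 606 → 02 5e.
Recomputed tag = 025e; claimed = 0225 → mismatch.

invalid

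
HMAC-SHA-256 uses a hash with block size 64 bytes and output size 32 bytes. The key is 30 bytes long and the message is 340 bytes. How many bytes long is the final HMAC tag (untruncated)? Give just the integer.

32

The tag is one SHA-256 digest: 32 bytes.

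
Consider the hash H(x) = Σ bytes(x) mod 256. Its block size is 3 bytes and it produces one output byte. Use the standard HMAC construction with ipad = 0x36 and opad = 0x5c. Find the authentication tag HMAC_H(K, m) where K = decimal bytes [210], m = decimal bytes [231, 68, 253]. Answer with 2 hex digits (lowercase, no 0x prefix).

Key decimal bytes [210] = d2 is 1 byte ≤ B = 3; zero-pad to 3 bytes: K' = d2 00 00.
K' ⊕ ipad = e4 36 36.  K' ⊕ opad = 8e 5c 5c.
Inner input = (K'⊕ipad) ∥ m = e4 36 36 ∥ e7 44 fd.
Inner hash: sum = 228+54+54+231+68+253 = 888; mod 256 = 120 → 78.
Outer input = (K'⊕opad) ∥ inner = 8e 5c 5c ∥ 78.
Outer hash (tag): sum = 142+92+92+120 = 446; mod 256 = 190 → be.

be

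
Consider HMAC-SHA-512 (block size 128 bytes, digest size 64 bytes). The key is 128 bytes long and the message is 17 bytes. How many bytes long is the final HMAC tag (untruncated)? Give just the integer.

The tag is one SHA-512 digest: 64 bytes.

64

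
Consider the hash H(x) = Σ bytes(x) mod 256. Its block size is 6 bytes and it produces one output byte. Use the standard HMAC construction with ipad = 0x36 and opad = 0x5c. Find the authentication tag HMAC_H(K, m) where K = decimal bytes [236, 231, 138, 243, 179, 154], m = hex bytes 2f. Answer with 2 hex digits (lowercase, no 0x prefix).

31

Key decimal bytes [236, 231, 138, 243, 179, 154] = ec e7 8a f3 b3 9a is exactly B = 6 bytes: K' = ec e7 8a f3 b3 9a.
K' ⊕ ipad = da d1 bc c5 85 ac.  K' ⊕ opad = b0 bb d6 af ef c6.
Inner input = (K'⊕ipad) ∥ m = da d1 bc c5 85 ac ∥ 2f.
Inner hash: sum = 218+209+188+197+133+172+47 = 1164; mod 256 = 140 → 8c.
Outer input = (K'⊕opad) ∥ inner = b0 bb d6 af ef c6 ∥ 8c.
Outer hash (tag): sum = 176+187+214+175+239+198+140 = 1329; mod 256 = 49 → 31.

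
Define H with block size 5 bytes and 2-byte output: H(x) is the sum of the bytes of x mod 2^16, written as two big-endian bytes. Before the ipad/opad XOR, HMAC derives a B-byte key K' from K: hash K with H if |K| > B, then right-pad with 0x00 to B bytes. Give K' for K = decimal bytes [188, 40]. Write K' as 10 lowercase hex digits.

Key decimal bytes [188, 40] = bc 28 is 2 bytes ≤ B = 5; zero-pad to 5 bytes: K' = bc 28 00 00 00.

bc28000000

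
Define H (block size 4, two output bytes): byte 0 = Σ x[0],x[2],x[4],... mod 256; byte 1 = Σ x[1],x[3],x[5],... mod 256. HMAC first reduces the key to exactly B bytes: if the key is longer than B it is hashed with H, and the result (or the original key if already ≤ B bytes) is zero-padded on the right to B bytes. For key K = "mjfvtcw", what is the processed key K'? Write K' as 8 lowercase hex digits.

be430000

|K| = 7 > B = 4, so first hash the key.
H(K): even-index sum = 446 mod 256 = 190; odd-index sum = 323 mod 256 = 67 → be 43.
Zero-pad H(K) = be 43 to 4 bytes: K' = be 43 00 00.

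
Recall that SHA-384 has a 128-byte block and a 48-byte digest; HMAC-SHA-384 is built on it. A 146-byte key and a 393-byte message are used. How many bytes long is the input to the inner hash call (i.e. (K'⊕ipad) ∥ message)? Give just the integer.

Key is 146 > 128 bytes, so it is hashed to 48 bytes then zero-padded to 128: |K'| = 128.
Inner input = (K'⊕ipad) ∥ m → 128 + 393 = 521 bytes.

521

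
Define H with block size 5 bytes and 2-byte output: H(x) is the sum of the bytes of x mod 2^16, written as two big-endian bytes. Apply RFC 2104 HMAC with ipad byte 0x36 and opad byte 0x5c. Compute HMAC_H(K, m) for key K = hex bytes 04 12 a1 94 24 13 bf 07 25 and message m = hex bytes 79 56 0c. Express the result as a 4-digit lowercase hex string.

01b1

Key hex bytes 04 12 a1 94 24 13 bf 07 25 is 9 bytes > B = 5, so hash it first: H(key) = 02 6d, then zero-pad to 5 bytes: K' = 02 6d 00 00 00.
K' ⊕ ipad = 34 5b 36 36 36.  K' ⊕ opad = 5e 31 5c 5c 5c.
Inner input = (K'⊕ipad) ∥ m = 34 5b 36 36 36 ∥ 79 56 0c.
Inner hash: sum = 52+91+54+54+54+121+86+12 = 524 → 02 0c.
Outer input = (K'⊕opad) ∥ inner = 5e 31 5c 5c 5c ∥ 02 0c.
Outer hash (tag): sum = 94+49+92+92+92+2+12 = 433 → 01 b1.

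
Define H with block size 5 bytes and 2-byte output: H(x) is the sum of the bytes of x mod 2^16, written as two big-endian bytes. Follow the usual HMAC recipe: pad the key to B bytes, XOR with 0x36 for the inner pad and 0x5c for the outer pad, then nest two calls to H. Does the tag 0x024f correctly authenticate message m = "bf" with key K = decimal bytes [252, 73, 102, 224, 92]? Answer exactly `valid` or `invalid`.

valid

Key decimal bytes [252, 73, 102, 224, 92] = fc 49 66 e0 5c is exactly B = 5 bytes: K' = fc 49 66 e0 5c.
K' ⊕ ipad = ca 7f 50 d6 6a; K' ⊕ opad = a0 15 3a bc 00.
Inner hash: sum = 202+127+80+214+106+98+102 = 929 → 03 a1.
Outer hash (recomputed tag): sum = 160+21+58+188+0+3+161 = 591 → 02 4f.
Recomputed tag = 024f; claimed = 024f → match.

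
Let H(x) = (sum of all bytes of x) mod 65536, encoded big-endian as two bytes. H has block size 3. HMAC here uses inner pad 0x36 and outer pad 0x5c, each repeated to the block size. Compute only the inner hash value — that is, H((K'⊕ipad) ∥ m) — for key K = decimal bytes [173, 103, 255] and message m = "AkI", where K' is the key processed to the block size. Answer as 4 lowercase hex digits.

02aa

Key decimal bytes [173, 103, 255] = ad 67 ff is exactly B = 3 bytes: K' = ad 67 ff.
K' ⊕ ipad = 9b 51 c9.
Inner input = 9b 51 c9 ∥ 41 6b 49.
Inner hash: sum = 155+81+201+65+107+73 = 682 → 02 aa.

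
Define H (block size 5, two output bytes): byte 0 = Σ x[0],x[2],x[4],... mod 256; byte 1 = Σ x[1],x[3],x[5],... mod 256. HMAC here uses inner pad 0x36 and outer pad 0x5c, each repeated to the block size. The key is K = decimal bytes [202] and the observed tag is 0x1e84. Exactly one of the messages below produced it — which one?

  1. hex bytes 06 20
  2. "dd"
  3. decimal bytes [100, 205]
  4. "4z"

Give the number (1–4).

Key decimal bytes [202] = ca is 1 byte ≤ B = 5; zero-pad to 5 bytes: K' = ca 00 00 00 00.
K' ⊕ ipad = fc 36 36 36 36; K' ⊕ opad = 96 5c 5c 5c 5c.
m1: inner = H(fc 36 36 36 36 06 20) = 88 72; tag = H(96 5c 5c 5c 5c 88 72) = c040
m2: inner = H(fc 36 36 36 36 64 64) = cc d0; tag = H(96 5c 5c 5c 5c cc d0) = 1e84 ← matches
m3: inner = H(fc 36 36 36 36 64 cd) = 35 d0; tag = H(96 5c 5c 5c 5c 35 d0) = 1eed
m4: inner = H(fc 36 36 36 36 34 7a) = e2 a0; tag = H(96 5c 5c 5c 5c e2 a0) = ee9a

2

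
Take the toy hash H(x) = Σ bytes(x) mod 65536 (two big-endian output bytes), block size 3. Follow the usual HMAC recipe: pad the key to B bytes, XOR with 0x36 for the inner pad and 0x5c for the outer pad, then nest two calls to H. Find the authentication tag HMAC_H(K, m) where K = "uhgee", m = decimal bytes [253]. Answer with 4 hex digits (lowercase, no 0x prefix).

Key "uhgee" = 75 68 67 65 65 is 5 bytes > B = 3, so hash it first: H(key) = 02 0e, then zero-pad to 3 bytes: K' = 02 0e 00.
K' ⊕ ipad = 34 38 36.  K' ⊕ opad = 5e 52 5c.
Inner input = (K'⊕ipad) ∥ m = 34 38 36 ∥ fd.
Inner hash: sum = 52+56+54+253 = 415 → 01 9f.
Outer input = (K'⊕opad) ∥ inner = 5e 52 5c ∥ 01 9f.
Outer hash (tag): sum = 94+82+92+1+159 = 428 → 01 ac.

01ac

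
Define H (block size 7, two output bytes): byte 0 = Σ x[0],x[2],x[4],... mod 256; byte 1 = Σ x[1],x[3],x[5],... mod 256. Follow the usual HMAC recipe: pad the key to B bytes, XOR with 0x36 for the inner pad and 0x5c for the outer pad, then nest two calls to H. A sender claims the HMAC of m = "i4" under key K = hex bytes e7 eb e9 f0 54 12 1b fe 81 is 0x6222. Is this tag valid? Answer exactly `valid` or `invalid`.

invalid

Key hex bytes e7 eb e9 f0 54 12 1b fe 81 is 9 bytes > B = 7, so hash it first: H(key) = c0 eb, then zero-pad to 7 bytes: K' = c0 eb 00 00 00 00 00.
K' ⊕ ipad = f6 dd 36 36 36 36 36; K' ⊕ opad = 9c b7 5c 5c 5c 5c 5c.
Inner hash: even-index sum = 460 mod 256 = 204; odd-index sum = 434 mod 256 = 178 → cc b2.
Outer hash (recomputed tag): even-index sum = 610 mod 256 = 98; odd-index sum = 571 mod 256 = 59 → 62 3b.
Recomputed tag = 623b; claimed = 6222 → mismatch.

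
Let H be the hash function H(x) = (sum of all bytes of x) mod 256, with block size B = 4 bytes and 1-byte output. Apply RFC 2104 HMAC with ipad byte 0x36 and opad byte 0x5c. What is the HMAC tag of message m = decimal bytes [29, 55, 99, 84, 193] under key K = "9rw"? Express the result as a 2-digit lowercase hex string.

b0

Key "9rw" = 39 72 77 is 3 bytes ≤ B = 4; zero-pad to 4 bytes: K' = 39 72 77 00.
K' ⊕ ipad = 0f 44 41 36.  K' ⊕ opad = 65 2e 2b 5c.
Inner input = (K'⊕ipad) ∥ m = 0f 44 41 36 ∥ 1d 37 63 54 c1.
Inner hash: sum = 15+68+65+54+29+55+99+84+193 = 662; mod 256 = 150 → 96.
Outer input = (K'⊕opad) ∥ inner = 65 2e 2b 5c ∥ 96.
Outer hash (tag): sum = 101+46+43+92+150 = 432; mod 256 = 176 → b0.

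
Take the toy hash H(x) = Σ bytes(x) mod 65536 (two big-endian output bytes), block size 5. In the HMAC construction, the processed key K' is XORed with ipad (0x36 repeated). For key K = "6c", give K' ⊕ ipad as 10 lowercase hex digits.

Key "6c" = 36 63 is 2 bytes ≤ B = 5; zero-pad to 5 bytes: K' = 36 63 00 00 00.
XOR each byte with 0x36: 36⊕36=00, 63⊕36=55, 00⊕36=36, 00⊕36=36, 00⊕36=36.

0055363636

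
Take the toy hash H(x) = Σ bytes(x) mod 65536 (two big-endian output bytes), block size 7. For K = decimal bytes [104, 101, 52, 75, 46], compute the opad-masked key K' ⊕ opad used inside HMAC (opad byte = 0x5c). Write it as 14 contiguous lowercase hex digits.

34396817725c5c

Key decimal bytes [104, 101, 52, 75, 46] = 68 65 34 4b 2e is 5 bytes ≤ B = 7; zero-pad to 7 bytes: K' = 68 65 34 4b 2e 00 00.
XOR each byte with 0x5c: 68⊕5c=34, 65⊕5c=39, 34⊕5c=68, 4b⊕5c=17, 2e⊕5c=72, 00⊕5c=5c, 00⊕5c=5c.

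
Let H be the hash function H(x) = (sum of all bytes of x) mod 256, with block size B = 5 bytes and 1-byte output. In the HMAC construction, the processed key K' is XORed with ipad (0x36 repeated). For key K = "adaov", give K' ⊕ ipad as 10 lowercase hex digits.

Key "adaov" = 61 64 61 6f 76 is exactly B = 5 bytes: K' = 61 64 61 6f 76.
XOR each byte with 0x36: 61⊕36=57, 64⊕36=52, 61⊕36=57, 6f⊕36=59, 76⊕36=40.

5752575940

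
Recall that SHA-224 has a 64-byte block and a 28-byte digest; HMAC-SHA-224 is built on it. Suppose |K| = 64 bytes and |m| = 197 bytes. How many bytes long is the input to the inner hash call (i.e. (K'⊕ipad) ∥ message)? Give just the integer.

261

Key is 64 ≤ 64 bytes, zero-padded: |K'| = 64.
Inner input = (K'⊕ipad) ∥ m → 64 + 197 = 261 bytes.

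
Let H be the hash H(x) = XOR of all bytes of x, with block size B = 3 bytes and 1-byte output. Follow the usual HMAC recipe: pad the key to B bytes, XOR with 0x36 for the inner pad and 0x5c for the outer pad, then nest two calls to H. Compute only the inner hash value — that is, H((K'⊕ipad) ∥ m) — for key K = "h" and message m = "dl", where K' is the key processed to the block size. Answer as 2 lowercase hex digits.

Key "h" = 68 is 1 byte ≤ B = 3; zero-pad to 3 bytes: K' = 68 00 00.
K' ⊕ ipad = 5e 36 36.
Inner input = 5e 36 36 ∥ 64 6c.
Inner hash: XOR 5e⊕36⊕36⊕64⊕6c = 56.

56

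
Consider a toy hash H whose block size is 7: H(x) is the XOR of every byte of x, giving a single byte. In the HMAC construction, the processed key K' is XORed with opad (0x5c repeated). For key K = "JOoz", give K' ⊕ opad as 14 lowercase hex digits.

161333265c5c5c

Key "JOoz" = 4a 4f 6f 7a is 4 bytes ≤ B = 7; zero-pad to 7 bytes: K' = 4a 4f 6f 7a 00 00 00.
XOR each byte with 0x5c: 4a⊕5c=16, 4f⊕5c=13, 6f⊕5c=33, 7a⊕5c=26, 00⊕5c=5c, 00⊕5c=5c, 00⊕5c=5c.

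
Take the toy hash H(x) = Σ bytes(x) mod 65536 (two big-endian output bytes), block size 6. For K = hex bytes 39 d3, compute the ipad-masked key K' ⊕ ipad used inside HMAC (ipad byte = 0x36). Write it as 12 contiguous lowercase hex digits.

0fe536363636

Key hex bytes 39 d3 is 2 bytes ≤ B = 6; zero-pad to 6 bytes: K' = 39 d3 00 00 00 00.
XOR each byte with 0x36: 39⊕36=0f, d3⊕36=e5, 00⊕36=36, 00⊕36=36, 00⊕36=36, 00⊕36=36.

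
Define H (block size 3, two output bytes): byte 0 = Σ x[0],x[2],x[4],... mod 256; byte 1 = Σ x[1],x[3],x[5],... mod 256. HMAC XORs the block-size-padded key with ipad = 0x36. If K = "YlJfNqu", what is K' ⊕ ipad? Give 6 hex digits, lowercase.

507536

Key "YlJfNqu" = 59 6c 4a 66 4e 71 75 is 7 bytes > B = 3, so hash it first: H(key) = 66 43, then zero-pad to 3 bytes: K' = 66 43 00.
XOR each byte with 0x36: 66⊕36=50, 43⊕36=75, 00⊕36=36.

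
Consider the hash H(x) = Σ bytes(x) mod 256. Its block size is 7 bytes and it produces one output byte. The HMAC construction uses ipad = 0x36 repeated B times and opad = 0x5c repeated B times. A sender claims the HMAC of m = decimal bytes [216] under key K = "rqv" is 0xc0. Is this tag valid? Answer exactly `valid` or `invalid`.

invalid

Key "rqv" = 72 71 76 is 3 bytes ≤ B = 7; zero-pad to 7 bytes: K' = 72 71 76 00 00 00 00.
K' ⊕ ipad = 44 47 40 36 36 36 36; K' ⊕ opad = 2e 2d 2a 5c 5c 5c 5c.
Inner hash: sum = 68+71+64+54+54+54+54+216 = 635; mod 256 = 123 → 7b.
Outer hash (recomputed tag): sum = 46+45+42+92+92+92+92+123 = 624; mod 256 = 112 → 70.
Recomputed tag = 70; claimed = c0 → mismatch.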